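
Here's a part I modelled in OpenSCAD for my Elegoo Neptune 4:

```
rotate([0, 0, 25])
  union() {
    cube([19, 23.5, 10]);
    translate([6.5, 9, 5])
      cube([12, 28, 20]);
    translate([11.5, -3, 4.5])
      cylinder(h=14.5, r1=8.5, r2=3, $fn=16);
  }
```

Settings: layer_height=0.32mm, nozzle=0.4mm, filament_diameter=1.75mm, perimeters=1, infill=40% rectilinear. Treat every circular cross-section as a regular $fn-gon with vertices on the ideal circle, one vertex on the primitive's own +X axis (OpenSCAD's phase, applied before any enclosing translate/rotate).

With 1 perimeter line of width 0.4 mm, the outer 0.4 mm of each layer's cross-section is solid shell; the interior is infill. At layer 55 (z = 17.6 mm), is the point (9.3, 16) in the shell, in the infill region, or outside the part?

At z = 17.6 mm: the cube does not reach this height (z outside [0, 10]); the 12×28 cube at (6.5, 9) contributes its full rectangle; the cone at (11.5, -3) contributes a regular 16-gon of circumradius 3.531 (interpolated between r1=8.5 and r2=3 at t=0.903); Taking the union: the 2 present regions are separate (no shared area or edge), so areas and boundary lengths simply add and each stays a separate island — 2 connected regions; (rotated 25° about Z; rotation is an isometry so areas/perimeters/island counts are preserved). Overall, the cross-section has 2 separate islands. Undo the 25° rotation: the query point maps to (15.191, 10.571) in the un-rotated model frame. The nearest boundary edge runs (18.50, 9.00)→(6.50, 9.00); distance from the point to it = 1.57 mm. (Shell/infill is judged within the island containing the point — the largest one.) The point is inside the cross-section and 1.57 mm from the nearest boundary — more than the 0.4 mm shell width (1 × 0.4), so it's in the infill interior.

infill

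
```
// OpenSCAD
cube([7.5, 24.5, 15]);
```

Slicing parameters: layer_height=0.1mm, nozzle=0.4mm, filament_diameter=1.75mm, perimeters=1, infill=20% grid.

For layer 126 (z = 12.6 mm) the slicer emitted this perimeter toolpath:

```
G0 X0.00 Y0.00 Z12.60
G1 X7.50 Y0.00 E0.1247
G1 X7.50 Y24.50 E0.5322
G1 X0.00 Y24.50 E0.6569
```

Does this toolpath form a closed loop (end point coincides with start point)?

no

Start point (G0): (0.00, 0.00). End point (last G1): the path does not return to the start — open.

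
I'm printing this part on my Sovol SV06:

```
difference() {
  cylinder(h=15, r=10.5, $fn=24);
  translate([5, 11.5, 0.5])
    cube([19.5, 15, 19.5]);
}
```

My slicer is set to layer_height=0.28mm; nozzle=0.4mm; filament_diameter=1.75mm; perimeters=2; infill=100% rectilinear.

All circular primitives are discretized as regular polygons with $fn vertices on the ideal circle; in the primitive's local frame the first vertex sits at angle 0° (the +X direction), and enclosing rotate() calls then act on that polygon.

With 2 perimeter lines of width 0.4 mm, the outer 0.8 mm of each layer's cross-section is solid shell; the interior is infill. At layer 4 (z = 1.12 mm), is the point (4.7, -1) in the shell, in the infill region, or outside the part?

infill

At z = 1.12 mm: the r=10.5 cylinder gives a regular 24-gon of circumradius 10.5 (constant along its height); the cube at (5, 11.5) is present — its section is the full 19.5×15 rectangle; Taking the first minus the rest: starting from the r=10.5 cylinder, the 19.5×15 cube at (5, 11.5) misses the remaining region (no effect) — 1 connected region. Overall, the cross-section is a single solid region. The nearest boundary edge runs (10.50, 0.00)→(10.14, -2.72); distance from the point to it = 5.62 mm. The point is inside the cross-section and 5.62 mm from the nearest boundary — more than the 0.8 mm shell width (2 × 0.4), so it's in the infill interior.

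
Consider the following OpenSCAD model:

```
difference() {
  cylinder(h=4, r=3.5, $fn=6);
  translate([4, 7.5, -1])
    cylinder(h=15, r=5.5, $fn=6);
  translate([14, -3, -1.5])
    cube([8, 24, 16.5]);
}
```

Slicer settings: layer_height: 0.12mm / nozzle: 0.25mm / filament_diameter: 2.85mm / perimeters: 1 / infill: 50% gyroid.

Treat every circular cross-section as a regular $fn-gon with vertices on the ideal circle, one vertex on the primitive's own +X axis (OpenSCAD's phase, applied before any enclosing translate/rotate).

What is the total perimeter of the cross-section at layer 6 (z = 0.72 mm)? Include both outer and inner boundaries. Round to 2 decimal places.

At z = 0.72 mm: the cylinder: section is a regular 6-gon, circumradius r=3.5 (perimeter = 2·6·3.500·sin(180°/6) = 21.00 mm); the cylinder at (4, 7.5): section is a regular 6-gon, circumradius r=5.5 (perimeter = 2·6·5.500·sin(180°/6) = 33.00 mm); the cube at (14, -3) (footprint 8×24) is included at this height (perimeter 64.00 mm); Subtracting the remaining from the first: starting from the r=3.5 cylinder, the r=5.5 cylinder at (4, 7.5) partially overlaps it — only the 0.20 mm² overlap (of its 78.59 mm²) is removed, clipping the outline; the 8×24 cube at (14, -3) misses the remaining region (no effect) — boundary = 21.00 mm. Overall, the cross-section is a single solid region. Total boundary length (outer) = 21.00 mm.

21.00 mm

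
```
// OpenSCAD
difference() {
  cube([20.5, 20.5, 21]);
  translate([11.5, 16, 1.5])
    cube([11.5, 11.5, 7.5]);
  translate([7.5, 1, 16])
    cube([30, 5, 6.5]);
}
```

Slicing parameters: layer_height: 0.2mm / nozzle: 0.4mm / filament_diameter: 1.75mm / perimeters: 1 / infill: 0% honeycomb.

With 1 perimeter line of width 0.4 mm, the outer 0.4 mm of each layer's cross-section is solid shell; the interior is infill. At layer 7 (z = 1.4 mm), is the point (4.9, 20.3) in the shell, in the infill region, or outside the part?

shell

At z = 1.4 mm: the cube (footprint 20.5×20.5) is included at this height; the cube at (11.5, 16) is not intersected at this z (z outside [1.5, 9]); the cube at (7.5, 1) does not reach this height (z outside [16, 22.5]); Subtracting the remaining from the first: none of the subtracted shapes is present at this height, so the 20.5×20.5 cube is unchanged — 1 connected region. Overall, the cross-section is a single solid region. The nearest boundary edge runs (20.50, 20.50)→(0.00, 20.50); distance from the point to it = 0.20 mm. The point is inside the cross-section, 0.20 mm from the nearest boundary — within the 0.4 mm shell band (1 × 0.4).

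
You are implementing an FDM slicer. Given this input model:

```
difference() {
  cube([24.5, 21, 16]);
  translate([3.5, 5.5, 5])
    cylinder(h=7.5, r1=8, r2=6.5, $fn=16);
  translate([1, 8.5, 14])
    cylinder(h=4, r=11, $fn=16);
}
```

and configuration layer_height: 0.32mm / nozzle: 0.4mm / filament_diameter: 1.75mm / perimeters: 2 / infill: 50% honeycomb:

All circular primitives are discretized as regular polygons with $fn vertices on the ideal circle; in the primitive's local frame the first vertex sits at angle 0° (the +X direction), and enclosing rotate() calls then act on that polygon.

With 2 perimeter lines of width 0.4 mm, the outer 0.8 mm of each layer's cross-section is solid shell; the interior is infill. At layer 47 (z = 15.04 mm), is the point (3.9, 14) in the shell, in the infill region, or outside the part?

At z = 15.04 mm: the cube (footprint 24.5×21) is included at this height; the cone at (3.5, 5.5) does not reach this height (z outside [5, 12.5]); the r=11 cylinder at (1, 8.5) contributes a regular 16-gon of circumradius 11; Subtracting the remaining from the first: starting from the 24.5×21 cube, the r=11 cylinder at (1, 8.5) partially overlaps it — only the 193.79 mm² overlap (of its 370.44 mm²) is removed, clipping the outline — 1 connected region. Overall, the cross-section is a single solid region. The nearest boundary edge runs (8.78, 16.28)→(5.21, 18.66); distance from the point to it = 4.60 mm. The point is not inside any of the regions above, so it lies outside the cross-section (4.60 mm from the nearest boundary).

outside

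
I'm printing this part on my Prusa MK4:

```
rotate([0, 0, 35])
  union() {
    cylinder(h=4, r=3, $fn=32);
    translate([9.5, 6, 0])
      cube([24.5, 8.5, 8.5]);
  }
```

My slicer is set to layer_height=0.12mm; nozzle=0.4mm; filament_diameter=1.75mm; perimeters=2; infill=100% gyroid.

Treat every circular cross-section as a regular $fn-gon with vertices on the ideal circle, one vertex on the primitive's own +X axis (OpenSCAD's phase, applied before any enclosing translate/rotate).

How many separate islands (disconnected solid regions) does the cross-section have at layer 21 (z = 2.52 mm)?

2

At z = 2.52 mm: the r=3 cylinder gives a regular 32-gon of circumradius 3 (constant along its height); the cube at (9.5, 6) (footprint 24.5×8.5) is included at this height; Combining (union): the 2 present regions are separate (no shared area or edge), so areas and boundary lengths simply add and each stays a separate island — 2 connected regions; (rotated 35° about Z; rotation is an isometry so areas/perimeters/island counts are preserved). Overall, the cross-section has 2 separate islands. Island count = 2.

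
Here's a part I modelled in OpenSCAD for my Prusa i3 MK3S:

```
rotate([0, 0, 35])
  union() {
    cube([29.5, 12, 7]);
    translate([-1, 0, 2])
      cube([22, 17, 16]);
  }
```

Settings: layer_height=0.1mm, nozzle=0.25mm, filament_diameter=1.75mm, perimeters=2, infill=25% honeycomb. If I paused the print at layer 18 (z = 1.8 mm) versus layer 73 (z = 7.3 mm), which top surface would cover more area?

layer 73 (z = 7.3 mm)

Layer 18 (z = 1.8): the cube (footprint 29.5×12) is included at this height (area 354.00 mm²); the cube at (-1, 0) does not reach this height (z outside [2, 18]); Merging all regions: only the 29.5×12 cube is present, so the union is just that shape — area = 354.00 mm²; (whole slice rotated 35° about Z — lengths, areas and connectivity unchanged). So its area = 354.00 mm². Layer 73 (z = 7.3): the cube does not reach this height (z outside [0, 7]); the 22×17 cube at (-1, 0) contributes its full rectangle (area 374.00 mm²); Merging all regions: only the 22×17 cube at (-1, 0) is present, so the union is just that shape — area = 374.00 mm²; (whole slice rotated 35° about Z — lengths, areas and connectivity unchanged). So its area = 374.00 mm². Layer 73 is larger (374.00 vs 354.00 mm²).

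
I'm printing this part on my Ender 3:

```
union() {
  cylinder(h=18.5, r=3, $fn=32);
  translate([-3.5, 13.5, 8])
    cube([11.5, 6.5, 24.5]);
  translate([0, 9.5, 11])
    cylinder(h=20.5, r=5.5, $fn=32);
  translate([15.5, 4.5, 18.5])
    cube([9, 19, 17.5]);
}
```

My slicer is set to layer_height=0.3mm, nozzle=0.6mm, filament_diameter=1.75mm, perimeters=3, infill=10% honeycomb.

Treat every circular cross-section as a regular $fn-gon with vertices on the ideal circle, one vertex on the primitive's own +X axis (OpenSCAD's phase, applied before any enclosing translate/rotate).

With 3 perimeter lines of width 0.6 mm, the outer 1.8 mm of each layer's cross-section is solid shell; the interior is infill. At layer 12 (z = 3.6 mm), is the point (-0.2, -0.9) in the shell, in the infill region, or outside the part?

infill

At z = 3.6 mm: the cylinder: section is a regular 32-gon, circumradius r=3; the cube at (-3.5, 13.5) is absent (z outside [8, 32.5]); the cylinder at (0, 9.5) is not intersected at this z (z outside [11, 31.5]); the cube at (15.5, 4.5) is absent (z outside [18.5, 36]); Merging all regions: only the r=3 cylinder is present, so the union is just that shape — 1 connected region. Overall, the cross-section is a single solid region. The nearest boundary edge runs (-1.15, -2.77)→(-0.59, -2.94); distance from the point to it = 2.07 mm. The point is inside the cross-section and 2.07 mm from the nearest boundary — more than the 1.8 mm shell width (3 × 0.6), so it's in the infill interior.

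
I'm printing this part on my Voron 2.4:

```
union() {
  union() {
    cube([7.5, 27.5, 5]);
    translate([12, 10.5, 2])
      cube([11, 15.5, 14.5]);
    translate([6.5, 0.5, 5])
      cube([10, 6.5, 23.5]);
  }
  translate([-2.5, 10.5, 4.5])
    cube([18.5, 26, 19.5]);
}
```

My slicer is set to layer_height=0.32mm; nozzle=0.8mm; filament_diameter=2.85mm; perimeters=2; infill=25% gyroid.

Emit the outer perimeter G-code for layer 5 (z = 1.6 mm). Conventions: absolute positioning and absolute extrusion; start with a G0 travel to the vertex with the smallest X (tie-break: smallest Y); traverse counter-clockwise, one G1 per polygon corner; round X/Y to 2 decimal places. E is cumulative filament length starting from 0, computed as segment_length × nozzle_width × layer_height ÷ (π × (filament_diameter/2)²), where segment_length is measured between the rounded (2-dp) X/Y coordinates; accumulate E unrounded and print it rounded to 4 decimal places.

G0 X0.00 Y0.00 Z1.60
G1 X7.50 Y0.00 E0.3010
G1 X7.50 Y27.50 E1.4045
G1 X0.00 Y27.50 E1.7055
G1 X0.00 Y0.00 E2.8090

At z = 1.6 mm: the cube (footprint 7.5×27.5) is included at this height; the cube at (12, 10.5) is not intersected at this z (z outside [2, 16.5]); the cube at (6.5, 0.5) does not reach this height (z outside [5, 28.5]); Merging all regions: only the 7.5×27.5 cube is present, so the union is just that shape — 1 connected region; the cube at (-2.5, 10.5) is not intersected at this z (z outside [4.5, 24]); Combining (union): only the result so far is present, so the union is just that shape — 1 connected region. The outline is a single polygon with 4 vertices. Extrusion per mm of travel: 0.8 × 0.32 / (π × 1.425²) = 0.040129. Accumulating E over each segment gives final E = 2.8090.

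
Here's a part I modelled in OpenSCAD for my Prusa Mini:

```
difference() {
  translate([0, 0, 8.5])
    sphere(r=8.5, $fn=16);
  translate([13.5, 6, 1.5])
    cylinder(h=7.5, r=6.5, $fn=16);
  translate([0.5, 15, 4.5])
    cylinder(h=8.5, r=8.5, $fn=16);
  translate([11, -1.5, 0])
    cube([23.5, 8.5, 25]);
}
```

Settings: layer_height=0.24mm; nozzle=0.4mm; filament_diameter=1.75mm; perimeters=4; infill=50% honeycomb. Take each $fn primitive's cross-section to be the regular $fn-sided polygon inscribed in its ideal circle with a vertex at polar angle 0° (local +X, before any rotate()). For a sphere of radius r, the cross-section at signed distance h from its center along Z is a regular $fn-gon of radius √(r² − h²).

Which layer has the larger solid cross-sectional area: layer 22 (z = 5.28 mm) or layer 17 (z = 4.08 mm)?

Layer 22 (z = 5.28): the r=8.5 sphere slices to a regular 16-gon of circumradius 7.866 (√(r²−h²) with h=3.22 from center) (area = (16/2)·7.866²·sin(360°/16) = 189.45 mm²); the r=6.5 cylinder at (13.5, 6) contributes a regular 16-gon of circumradius 6.5 (area = (16/2)·6.500²·sin(360°/16) = 129.35 mm²); the r=8.5 cylinder at (0.5, 15) contributes a regular 16-gon of circumradius 8.5 (area = (16/2)·8.500²·sin(360°/16) = 221.19 mm²); the 23.5×8.5 cube at (11, -1.5) contributes its full rectangle (area 199.75 mm²); Taking the first minus the rest: starting from the r=8.5 sphere (189.45 mm²), the r=6.5 cylinder at (13.5, 6) misses the remaining region (no effect); the r=8.5 cylinder at (0.5, 15) partially overlaps it — only the 4.60 mm² overlap (of its 221.19 mm²) is removed, clipping the outline; the 23.5×8.5 cube at (11, -1.5) misses the remaining region (no effect) — area = 184.85 mm². So its area = 184.85 mm². Layer 17 (z = 4.08): the sphere: section is a regular 16-gon, circumradius = √(r²−h²) = √(8.5²−4.42²) = 7.260 (area = (16/2)·7.260²·sin(360°/16) = 161.38 mm²); the r=6.5 cylinder at (13.5, 6) gives a regular 16-gon of circumradius 6.5 (constant along its height) (area = (16/2)·6.500²·sin(360°/16) = 129.35 mm²); the cylinder at (0.5, 15) does not reach this height (z outside [4.5, 13]); the cube at (11, -1.5) is present — its section is the full 23.5×8.5 rectangle (area 199.75 mm²); Taking the first minus the rest: starting from the r=8.5 sphere (161.38 mm²), the r=6.5 cylinder at (13.5, 6) misses the remaining region (no effect); the 23.5×8.5 cube at (11, -1.5) misses the remaining region (no effect) — area = 161.38 mm². So its area = 161.38 mm². Layer 22 is larger (184.85 vs 161.38 mm²).

layer 22 (z = 5.28 mm)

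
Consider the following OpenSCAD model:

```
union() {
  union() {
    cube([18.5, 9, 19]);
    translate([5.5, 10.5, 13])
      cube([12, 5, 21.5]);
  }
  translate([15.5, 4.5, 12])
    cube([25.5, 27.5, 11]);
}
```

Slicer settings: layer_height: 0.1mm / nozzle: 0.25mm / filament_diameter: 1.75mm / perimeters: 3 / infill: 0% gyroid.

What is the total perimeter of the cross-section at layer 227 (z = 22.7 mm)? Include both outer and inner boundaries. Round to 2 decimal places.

At z = 22.7 mm: the cube does not reach this height (z outside [0, 19]); the 12×5 cube at (5.5, 10.5) contributes its full rectangle (perimeter 34.00 mm); Merging all regions: only the 12×5 cube at (5.5, 10.5) is present, so the union is just that shape — boundary = 34.00 mm; the 25.5×27.5 cube at (15.5, 4.5) contributes its full rectangle (perimeter 106.00 mm); Taking the union: the regions partially overlap (shared area 10.00 mm²), so the edge portions inside another operand are dropped and the merged outline is re-measured after clipping — boundary = 126.00 mm. Overall, the cross-section is a single solid region. Total boundary length (outer) = 126.00 mm.

126.00 mm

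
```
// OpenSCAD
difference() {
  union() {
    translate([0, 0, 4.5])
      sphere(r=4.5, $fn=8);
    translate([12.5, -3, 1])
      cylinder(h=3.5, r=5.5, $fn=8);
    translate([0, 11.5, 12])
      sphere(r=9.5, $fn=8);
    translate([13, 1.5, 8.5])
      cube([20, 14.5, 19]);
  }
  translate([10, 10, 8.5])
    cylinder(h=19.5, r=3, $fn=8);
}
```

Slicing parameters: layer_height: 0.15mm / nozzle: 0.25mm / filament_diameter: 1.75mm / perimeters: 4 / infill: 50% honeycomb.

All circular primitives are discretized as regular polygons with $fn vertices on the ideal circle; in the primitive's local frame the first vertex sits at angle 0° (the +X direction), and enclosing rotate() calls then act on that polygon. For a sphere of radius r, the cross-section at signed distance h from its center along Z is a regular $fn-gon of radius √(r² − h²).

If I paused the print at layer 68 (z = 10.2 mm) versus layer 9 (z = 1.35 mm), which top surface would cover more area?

layer 68 (z = 10.2 mm)

Layer 68 (z = 10.2): the sphere does not reach this height (|z−center|=5.700 > r=4.5); the cylinder at (12.5, -3) is not intersected at this z (z outside [1, 4.5]); the r=9.5 sphere at (0, 11.5) contributes a regular 8-gon of circumradius √(9.5²−1.8²) = 9.328 (area = (8/2)·9.328²·sin(360°/8) = 246.10 mm²); the 20×14.5 cube at (13, 1.5) contributes its full rectangle (area 290.00 mm²); Taking the union: the 2 present regions are separate (no shared area or edge), so areas and boundary lengths simply add and each stays a separate island — area = 536.10 mm²; the cylinder at (10, 10): section is a regular 8-gon, circumradius r=3 (area = (8/2)·3.000²·sin(360°/8) = 25.46 mm²); Subtracting the remaining from the first: starting from the result so far (536.10 mm²), the r=3 cylinder at (10, 10) partially overlaps it — only the 5.47 mm² overlap (of its 25.46 mm²) is removed, clipping the outline — area = 530.63 mm². So its area = 530.63 mm². Layer 9 (z = 1.35): the sphere: section is a regular 8-gon, circumradius = √(r²−h²) = √(4.5²−3.15²) = 3.214 (area = (8/2)·3.214²·sin(360°/8) = 29.21 mm²); the cylinder at (12.5, -3): section is a regular 8-gon, circumradius r=5.5 (area = (8/2)·5.500²·sin(360°/8) = 85.56 mm²); the sphere at (0, 11.5) is not intersected at this z (|z−center|=10.650 > r=9.5); the cube at (13, 1.5) does not reach this height (z outside [8.5, 27.5]); Combining (union): the 2 present regions are separate (no shared area or edge), so areas and boundary lengths simply add and each stays a separate island — area = 114.77 mm²; the cylinder at (10, 10) is not intersected at this z (z outside [8.5, 28]); Taking the first minus the rest: none of the subtracted shapes is present at this height, so the result so far is unchanged — area = 114.77 mm². So its area = 114.77 mm². Layer 68 is larger (530.63 vs 114.77 mm²).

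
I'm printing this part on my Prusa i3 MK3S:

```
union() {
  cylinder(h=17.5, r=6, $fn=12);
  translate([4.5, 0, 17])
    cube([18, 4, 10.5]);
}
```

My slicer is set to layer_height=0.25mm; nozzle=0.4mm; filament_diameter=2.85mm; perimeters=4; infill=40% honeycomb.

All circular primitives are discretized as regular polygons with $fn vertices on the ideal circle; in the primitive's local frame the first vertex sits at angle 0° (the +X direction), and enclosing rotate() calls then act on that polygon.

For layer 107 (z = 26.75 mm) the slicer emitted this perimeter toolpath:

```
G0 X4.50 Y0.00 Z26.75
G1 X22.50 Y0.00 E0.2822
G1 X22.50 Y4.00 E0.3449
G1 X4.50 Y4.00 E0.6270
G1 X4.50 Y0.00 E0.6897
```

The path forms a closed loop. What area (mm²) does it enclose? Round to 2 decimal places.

72.00 mm²

Apply the shoelace formula to the sequence of (X, Y) vertices; enclosed area = 72.00 mm².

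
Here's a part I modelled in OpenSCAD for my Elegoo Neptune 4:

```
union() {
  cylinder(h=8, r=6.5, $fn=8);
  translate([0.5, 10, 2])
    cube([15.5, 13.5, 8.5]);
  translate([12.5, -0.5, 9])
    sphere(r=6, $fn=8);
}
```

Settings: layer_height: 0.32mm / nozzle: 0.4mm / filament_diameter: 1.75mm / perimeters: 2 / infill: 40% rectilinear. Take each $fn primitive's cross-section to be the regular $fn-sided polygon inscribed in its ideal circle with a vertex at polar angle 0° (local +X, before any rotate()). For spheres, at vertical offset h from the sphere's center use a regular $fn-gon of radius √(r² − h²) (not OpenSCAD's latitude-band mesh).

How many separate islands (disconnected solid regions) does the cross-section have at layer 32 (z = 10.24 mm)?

At z = 10.24 mm: the cylinder does not reach this height (z outside [0, 8]); the cube at (0.5, 10) (footprint 15.5×13.5) is included at this height; the r=6 sphere at (12.5, -0.5) slices to a regular 8-gon of circumradius 5.870 (√(r²−h²) with h=1.24 from center); Combining (union): the 2 present regions are separate (no shared area or edge), so areas and boundary lengths simply add and each stays a separate island — 2 connected regions. Overall, the cross-section has 2 separate islands. Island count = 2.

2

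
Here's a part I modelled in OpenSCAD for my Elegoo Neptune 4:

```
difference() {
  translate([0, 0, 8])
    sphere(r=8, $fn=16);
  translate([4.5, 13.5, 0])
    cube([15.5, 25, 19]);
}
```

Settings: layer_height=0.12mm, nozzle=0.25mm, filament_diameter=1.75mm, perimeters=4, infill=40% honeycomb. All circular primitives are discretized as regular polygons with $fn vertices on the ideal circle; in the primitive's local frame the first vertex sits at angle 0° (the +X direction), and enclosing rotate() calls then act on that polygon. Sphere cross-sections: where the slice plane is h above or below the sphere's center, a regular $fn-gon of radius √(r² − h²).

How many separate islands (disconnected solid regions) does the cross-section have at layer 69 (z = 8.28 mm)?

At z = 8.28 mm: the r=8 sphere slices to a regular 16-gon of circumradius 7.995 (√(r²−h²) with h=0.28 from center); the 15.5×25 cube at (4.5, 13.5) contributes its full rectangle; Taking the first minus the rest: starting from the r=8 sphere, the 15.5×25 cube at (4.5, 13.5) misses the remaining region (no effect) — 1 connected region. Overall, the cross-section is a single solid region. Island count = 1.

1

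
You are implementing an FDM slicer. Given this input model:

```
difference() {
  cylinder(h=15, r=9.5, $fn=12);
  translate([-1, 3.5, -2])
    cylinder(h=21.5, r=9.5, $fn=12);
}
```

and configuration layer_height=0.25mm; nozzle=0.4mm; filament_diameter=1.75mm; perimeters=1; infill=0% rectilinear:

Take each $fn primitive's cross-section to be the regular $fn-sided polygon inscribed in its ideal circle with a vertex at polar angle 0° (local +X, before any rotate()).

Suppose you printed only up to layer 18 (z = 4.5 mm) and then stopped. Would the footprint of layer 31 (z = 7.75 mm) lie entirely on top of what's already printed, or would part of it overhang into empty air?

Compare the two slices. At z = 4.5: the r=9.5 cylinder gives a regular 12-gon of circumradius 9.5 (constant along its height) (area = (12/2)·9.500²·sin(360°/12) = 270.75 mm²); the cylinder at (-1, 3.5): section is a regular 12-gon, circumradius r=9.5 (area = (12/2)·9.500²·sin(360°/12) = 270.75 mm²); Taking the first minus the rest: starting from the r=9.5 cylinder (270.75 mm²), the r=9.5 cylinder at (-1, 3.5) partially overlaps it — only the 203.87 mm² overlap (of its 270.75 mm²) is removed, clipping the outline — area = 66.88 mm². At z = 7.75: the r=9.5 cylinder gives a regular 12-gon of circumradius 9.5 (constant along its height) (area = (12/2)·9.500²·sin(360°/12) = 270.75 mm²); the r=9.5 cylinder at (-1, 3.5) gives a regular 12-gon of circumradius 9.5 (constant along its height) (area = (12/2)·9.500²·sin(360°/12) = 270.75 mm²); Taking the first minus the rest: starting from the r=9.5 cylinder (270.75 mm²), the r=9.5 cylinder at (-1, 3.5) partially overlaps it — only the 203.87 mm² overlap (of its 270.75 mm²) is removed, clipping the outline — area = 66.88 mm². Checking containment: the cross-section at z = 7.75 is a subset of the cross-section at z = 4.5.

entirely on top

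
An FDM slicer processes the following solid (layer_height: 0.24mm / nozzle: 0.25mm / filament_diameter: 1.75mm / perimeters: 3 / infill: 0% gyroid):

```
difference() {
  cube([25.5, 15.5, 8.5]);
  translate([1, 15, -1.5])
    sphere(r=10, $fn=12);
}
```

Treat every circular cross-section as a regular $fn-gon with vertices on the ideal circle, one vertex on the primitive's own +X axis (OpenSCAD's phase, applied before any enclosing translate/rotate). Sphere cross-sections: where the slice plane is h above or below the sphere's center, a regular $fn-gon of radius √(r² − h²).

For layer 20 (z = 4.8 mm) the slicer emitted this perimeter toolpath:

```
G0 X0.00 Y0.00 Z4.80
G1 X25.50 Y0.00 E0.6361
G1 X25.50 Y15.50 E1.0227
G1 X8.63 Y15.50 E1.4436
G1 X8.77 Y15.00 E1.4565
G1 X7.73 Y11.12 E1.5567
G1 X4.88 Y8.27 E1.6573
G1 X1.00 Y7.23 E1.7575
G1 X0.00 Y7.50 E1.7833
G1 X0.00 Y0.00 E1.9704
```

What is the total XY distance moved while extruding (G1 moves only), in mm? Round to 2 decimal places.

Sum the Euclidean lengths of each G1 segment: total = 78.99 mm.

78.99 mm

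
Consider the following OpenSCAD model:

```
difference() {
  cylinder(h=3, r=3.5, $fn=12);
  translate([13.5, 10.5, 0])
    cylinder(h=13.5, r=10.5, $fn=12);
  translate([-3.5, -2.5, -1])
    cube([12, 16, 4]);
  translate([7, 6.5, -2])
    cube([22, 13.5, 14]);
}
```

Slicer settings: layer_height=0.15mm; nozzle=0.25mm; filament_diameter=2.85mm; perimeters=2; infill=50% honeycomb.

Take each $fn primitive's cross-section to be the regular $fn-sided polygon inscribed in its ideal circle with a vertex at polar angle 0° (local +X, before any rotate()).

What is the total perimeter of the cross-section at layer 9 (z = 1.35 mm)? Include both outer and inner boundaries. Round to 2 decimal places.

At z = 1.35 mm: the cylinder: section is a regular 12-gon, circumradius r=3.5 (perimeter = 2·12·3.500·sin(180°/12) = 21.74 mm); the r=10.5 cylinder at (13.5, 10.5) contributes a regular 12-gon of circumradius 10.5 (perimeter = 2·12·10.500·sin(180°/12) = 65.22 mm); the cube at (-3.5, -2.5) (footprint 12×16) is included at this height (perimeter 56.00 mm); the 22×13.5 cube at (7, 6.5) contributes its full rectangle (perimeter 71.00 mm); Subtracting the remaining from the first: starting from the r=3.5 cylinder, the r=10.5 cylinder at (13.5, 10.5) misses the remaining region (no effect); the 12×16 cube at (-3.5, -2.5) partially overlaps it — only the 33.79 mm² overlap (of its 192.00 mm²) is removed, clipping the outline; the 22×13.5 cube at (7, 6.5) misses the remaining region (no effect) — boundary = 9.69 mm. Overall, the cross-section is a single solid region. Total boundary length (outer) = 9.69 mm.

9.69 mm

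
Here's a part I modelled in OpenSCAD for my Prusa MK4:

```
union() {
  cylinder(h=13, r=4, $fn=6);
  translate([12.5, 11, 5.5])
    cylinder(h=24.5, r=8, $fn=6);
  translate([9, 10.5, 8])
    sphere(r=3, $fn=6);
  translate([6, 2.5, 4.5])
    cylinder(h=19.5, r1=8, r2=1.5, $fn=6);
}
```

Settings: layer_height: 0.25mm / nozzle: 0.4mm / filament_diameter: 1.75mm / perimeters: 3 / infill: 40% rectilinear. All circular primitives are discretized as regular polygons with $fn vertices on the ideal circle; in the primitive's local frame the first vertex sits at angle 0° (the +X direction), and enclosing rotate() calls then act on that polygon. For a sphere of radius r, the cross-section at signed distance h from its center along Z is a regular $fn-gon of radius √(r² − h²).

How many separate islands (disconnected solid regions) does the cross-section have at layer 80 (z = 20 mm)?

2

At z = 20 mm: the cylinder is absent (z outside [0, 13]); the r=8 cylinder at (12.5, 11) gives a regular 6-gon of circumradius 8 (constant along its height); the sphere at (9, 10.5) is absent (|z−center|=12.000 > r=3); the cone at (6, 2.5): at t=0.795 of its height the radius interpolates to r₁+(r₂−r₁)t = 2.833, giving a regular 6-gon of that circumradius; Merging all regions: the 2 present regions are separate (no shared area or edge), so areas and boundary lengths simply add and each stays a separate island — 2 connected regions. Overall, the cross-section has 2 separate islands. Island count = 2.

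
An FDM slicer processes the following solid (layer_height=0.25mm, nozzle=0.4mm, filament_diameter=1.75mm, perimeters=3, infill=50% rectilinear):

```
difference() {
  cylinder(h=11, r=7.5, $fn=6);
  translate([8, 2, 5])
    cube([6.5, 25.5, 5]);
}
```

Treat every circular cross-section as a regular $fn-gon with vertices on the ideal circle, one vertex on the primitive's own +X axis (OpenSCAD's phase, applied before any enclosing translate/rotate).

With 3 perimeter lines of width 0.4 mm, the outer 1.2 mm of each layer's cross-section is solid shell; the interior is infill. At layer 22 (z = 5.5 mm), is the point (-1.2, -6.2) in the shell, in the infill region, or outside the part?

At z = 5.5 mm: the r=7.5 cylinder gives a regular 6-gon of circumradius 7.5 (constant along its height); the cube at (8, 2) is present — its section is the full 6.5×25.5 rectangle; Subtracting the remaining from the first: starting from the r=7.5 cylinder, the 6.5×25.5 cube at (8, 2) misses the remaining region (no effect) — 1 connected region. Overall, the cross-section is a single solid region. The nearest boundary edge runs (3.75, -6.50)→(-3.75, -6.50); distance from the point to it = 0.30 mm. The point is inside the cross-section, 0.30 mm from the nearest boundary — within the 1.2 mm shell band (3 × 0.4).

shell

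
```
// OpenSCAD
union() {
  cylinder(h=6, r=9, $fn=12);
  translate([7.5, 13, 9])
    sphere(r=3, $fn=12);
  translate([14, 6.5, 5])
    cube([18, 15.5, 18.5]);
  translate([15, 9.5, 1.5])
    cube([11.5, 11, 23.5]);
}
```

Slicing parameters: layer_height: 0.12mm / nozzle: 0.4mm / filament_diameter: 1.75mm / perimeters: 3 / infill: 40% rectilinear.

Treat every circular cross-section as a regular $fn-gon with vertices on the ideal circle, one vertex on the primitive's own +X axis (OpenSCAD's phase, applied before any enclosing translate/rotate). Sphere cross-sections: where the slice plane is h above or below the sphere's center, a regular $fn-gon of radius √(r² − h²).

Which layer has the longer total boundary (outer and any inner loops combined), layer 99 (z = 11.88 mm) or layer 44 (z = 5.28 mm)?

layer 44 (z = 5.28 mm)

Layer 99 (z = 11.88): the cylinder is absent (z outside [0, 6]); the r=3 sphere at (7.5, 13) contributes a regular 12-gon of circumradius √(3²−2.88²) = 0.840 (perimeter = 2·12·0.840·sin(180°/12) = 5.22 mm); the cube at (14, 6.5) (footprint 18×15.5) is included at this height (perimeter 67.00 mm); the cube at (15, 9.5) (footprint 11.5×11) is included at this height (perimeter 45.00 mm); Combining (union): the regions partially overlap (shared area 126.50 mm²), so the edge portions inside another operand are dropped and the merged outline is re-measured after clipping — boundary = 72.22 mm. So its perimeter = 72.22 mm. Layer 44 (z = 5.28): the cylinder: section is a regular 12-gon, circumradius r=9 (perimeter = 2·12·9.000·sin(180°/12) = 55.90 mm); the sphere at (7.5, 13) does not reach this height (|z−center|=3.720 > r=3); the cube at (14, 6.5) is present — its section is the full 18×15.5 rectangle (perimeter 67.00 mm); the cube at (15, 9.5) (footprint 11.5×11) is included at this height (perimeter 45.00 mm); Taking the union: the regions partially overlap (shared area 126.50 mm²), so the edge portions inside another operand are dropped and the merged outline is re-measured after clipping — boundary = 122.90 mm. So its perimeter = 122.90 mm. Layer 44 is larger (122.90 vs 72.22 mm).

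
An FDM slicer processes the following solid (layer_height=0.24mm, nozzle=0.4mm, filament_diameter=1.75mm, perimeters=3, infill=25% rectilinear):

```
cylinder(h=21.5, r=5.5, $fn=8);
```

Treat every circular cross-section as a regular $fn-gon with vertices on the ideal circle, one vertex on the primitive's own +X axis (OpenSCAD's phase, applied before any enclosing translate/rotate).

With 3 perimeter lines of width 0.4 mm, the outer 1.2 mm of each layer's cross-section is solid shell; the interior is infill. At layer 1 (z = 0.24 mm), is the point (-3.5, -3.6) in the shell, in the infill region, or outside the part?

shell

At z = 0.24 mm: the r=5.5 cylinder contributes a regular 8-gon of circumradius 5.5. Overall, the cross-section is a single solid region. The nearest boundary edge runs (-3.89, -3.89)→(-0.00, -5.50); distance from the point to it = 0.42 mm. The point is inside the cross-section, 0.42 mm from the nearest boundary — within the 1.2 mm shell band (3 × 0.4).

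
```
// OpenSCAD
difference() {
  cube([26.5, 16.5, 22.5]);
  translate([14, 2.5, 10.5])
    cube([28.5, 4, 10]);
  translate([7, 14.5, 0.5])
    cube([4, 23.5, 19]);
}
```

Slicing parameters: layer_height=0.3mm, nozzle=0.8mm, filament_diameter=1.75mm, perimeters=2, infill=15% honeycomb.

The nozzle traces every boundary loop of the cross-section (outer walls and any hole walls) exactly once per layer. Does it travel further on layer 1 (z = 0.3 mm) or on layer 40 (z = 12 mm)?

Layer 1 (z = 0.3): the 26.5×16.5 cube contributes its full rectangle (perimeter 86.00 mm); the cube at (14, 2.5) is not intersected at this z (z outside [10.5, 20.5]); the cube at (7, 14.5) is absent (z outside [0.5, 19.5]); Taking the first minus the rest: none of the subtracted shapes is present at this height, so the 26.5×16.5 cube is unchanged — boundary = 86.00 mm. So its perimeter = 86.00 mm. Layer 40 (z = 12): the 26.5×16.5 cube contributes its full rectangle (perimeter 86.00 mm); the cube at (14, 2.5) (footprint 28.5×4) is included at this height (perimeter 65.00 mm); the cube at (7, 14.5) (footprint 4×23.5) is included at this height (perimeter 55.00 mm); Taking the first minus the rest: starting from the 26.5×16.5 cube, the 28.5×4 cube at (14, 2.5) partially overlaps it — only the 50.00 mm² overlap (of its 114.00 mm²) is removed, clipping the outline; the 4×23.5 cube at (7, 14.5) partially overlaps it — only the 8.00 mm² overlap (of its 94.00 mm²) is removed, clipping the outline — boundary = 115.00 mm. So its perimeter = 115.00 mm. Layer 40 is larger (115.00 vs 86.00 mm).

layer 40 (z = 12 mm)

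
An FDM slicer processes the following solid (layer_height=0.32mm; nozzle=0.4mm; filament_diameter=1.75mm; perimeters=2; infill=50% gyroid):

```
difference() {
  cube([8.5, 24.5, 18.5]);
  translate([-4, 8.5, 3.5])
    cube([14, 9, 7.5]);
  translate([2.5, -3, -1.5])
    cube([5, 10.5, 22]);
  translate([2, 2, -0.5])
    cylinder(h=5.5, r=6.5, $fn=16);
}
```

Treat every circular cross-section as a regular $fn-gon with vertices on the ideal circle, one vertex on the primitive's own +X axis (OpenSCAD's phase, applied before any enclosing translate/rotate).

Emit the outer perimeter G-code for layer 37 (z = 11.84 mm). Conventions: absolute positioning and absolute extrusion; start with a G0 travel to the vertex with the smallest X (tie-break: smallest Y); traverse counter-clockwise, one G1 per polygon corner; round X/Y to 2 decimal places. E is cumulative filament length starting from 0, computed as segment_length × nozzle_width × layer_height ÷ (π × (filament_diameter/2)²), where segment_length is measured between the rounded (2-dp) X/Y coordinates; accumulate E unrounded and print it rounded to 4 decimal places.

At z = 11.84 mm: the cube (footprint 8.5×24.5) is included at this height; the cube at (-4, 8.5) is not intersected at this z (z outside [3.5, 11]); the cube at (2.5, -3) (footprint 5×10.5) is included at this height; the cylinder at (2, 2) is not intersected at this z (z outside [-0.5, 5]); After the difference (first − rest): starting from the 8.5×24.5 cube, the 5×10.5 cube at (2.5, -3) partially overlaps it — only the 37.50 mm² overlap (of its 52.50 mm²) is removed, clipping the outline — 1 connected region. The outline is a single polygon with 8 vertices. Extrusion per mm of travel: 0.4 × 0.32 / (π × 0.875²) = 0.053216. Accumulating E over each segment gives final E = 4.3105.

G0 X0.00 Y0.00 Z11.84
G1 X2.50 Y0.00 E0.1330
G1 X2.50 Y7.50 E0.5322
G1 X7.50 Y7.50 E0.7982
G1 X7.50 Y0.00 E1.1974
G1 X8.50 Y0.00 E1.2506
G1 X8.50 Y24.50 E2.5544
G1 X0.00 Y24.50 E3.0067
G1 X0.00 Y0.00 E4.3105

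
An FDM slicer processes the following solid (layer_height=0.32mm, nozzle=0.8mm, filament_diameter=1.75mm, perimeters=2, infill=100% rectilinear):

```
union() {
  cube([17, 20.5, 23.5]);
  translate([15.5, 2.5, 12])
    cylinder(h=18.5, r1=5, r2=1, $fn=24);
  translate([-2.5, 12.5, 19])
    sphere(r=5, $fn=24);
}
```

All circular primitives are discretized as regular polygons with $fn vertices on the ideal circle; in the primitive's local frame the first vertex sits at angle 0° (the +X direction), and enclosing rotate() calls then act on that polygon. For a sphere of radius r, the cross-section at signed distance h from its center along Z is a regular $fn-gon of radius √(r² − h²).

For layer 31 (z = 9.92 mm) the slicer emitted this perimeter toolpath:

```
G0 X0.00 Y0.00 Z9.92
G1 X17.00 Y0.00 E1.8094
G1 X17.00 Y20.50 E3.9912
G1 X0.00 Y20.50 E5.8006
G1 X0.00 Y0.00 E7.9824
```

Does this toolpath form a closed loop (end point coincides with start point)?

yes

Start point (G0): (0.00, 0.00). End point (last G1): the path returns to the start — closed.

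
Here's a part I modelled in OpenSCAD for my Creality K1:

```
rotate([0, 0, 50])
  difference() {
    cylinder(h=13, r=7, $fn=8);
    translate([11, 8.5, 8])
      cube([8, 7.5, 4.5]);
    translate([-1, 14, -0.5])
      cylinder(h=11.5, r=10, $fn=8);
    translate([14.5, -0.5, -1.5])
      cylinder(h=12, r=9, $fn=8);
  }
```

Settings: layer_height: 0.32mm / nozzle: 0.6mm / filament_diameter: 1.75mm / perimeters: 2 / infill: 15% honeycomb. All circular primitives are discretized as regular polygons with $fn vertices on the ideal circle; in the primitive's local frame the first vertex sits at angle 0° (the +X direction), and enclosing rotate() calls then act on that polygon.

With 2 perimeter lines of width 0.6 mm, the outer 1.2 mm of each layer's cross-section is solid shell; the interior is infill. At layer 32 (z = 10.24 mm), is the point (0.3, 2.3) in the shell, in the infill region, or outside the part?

At z = 10.24 mm: the r=7 cylinder gives a regular 8-gon of circumradius 7 (constant along its height); the cube at (11, 8.5) is present — its section is the full 8×7.5 rectangle; the r=10 cylinder at (-1, 14) contributes a regular 8-gon of circumradius 10; the r=9 cylinder at (14.5, -0.5) gives a regular 8-gon of circumradius 9 (constant along its height); After the difference (first − rest): starting from the r=7 cylinder, the 8×7.5 cube at (11, 8.5) misses the remaining region (no effect); the r=10 cylinder at (-1, 14) partially overlaps it — only the 10.66 mm² overlap (of its 282.84 mm²) is removed, clipping the outline; the r=9 cylinder at (14.5, -0.5) partially overlaps it — only the 2.66 mm² overlap (of its 229.10 mm²) is removed, clipping the outline — 1 connected region; (whole slice rotated 50° about Z — lengths, areas and connectivity unchanged). Overall, the cross-section is a single solid region. Undo the 50° rotation: the query point maps to (1.955, 1.249) in the un-rotated model frame. The nearest boundary edge runs (-1.00, 4.00)→(3.12, 5.71); distance from the point to it = 3.67 mm. The point is inside the cross-section and 3.67 mm from the nearest boundary — more than the 1.2 mm shell width (2 × 0.6), so it's in the infill interior.

infill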